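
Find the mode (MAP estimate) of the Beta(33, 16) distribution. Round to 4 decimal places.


For Beta(a,b) with a,b > 1:
Mode = (a-1)/(a+b-2) = (33-1)/(49-2)
= 32/47 = 0.6809

0.6809


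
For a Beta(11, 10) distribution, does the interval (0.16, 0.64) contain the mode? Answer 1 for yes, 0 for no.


Mode of Beta(a,b) = (a-1)/(a+b-2)
= (11-1)/(11+10-2) = 0.5263
Check: 0.16 <= 0.5263 <= 0.64?
Result: 1

1


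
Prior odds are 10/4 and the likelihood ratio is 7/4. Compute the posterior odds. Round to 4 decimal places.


Posterior odds = prior odds * likelihood ratio
= (10/4) * (7/4)
= 70 / 16
= 4.375

4.375


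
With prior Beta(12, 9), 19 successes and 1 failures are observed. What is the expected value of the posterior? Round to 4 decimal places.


Posterior = Beta(31, 10)
E[theta] = alpha/(alpha+beta)
= 31/41 = 0.7561

0.7561


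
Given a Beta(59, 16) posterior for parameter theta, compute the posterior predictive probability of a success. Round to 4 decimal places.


For a Beta-Bernoulli model, the predictive probability is the mean:
P(success) = 59/(59+16) = 59/75 = 0.7867

0.7867


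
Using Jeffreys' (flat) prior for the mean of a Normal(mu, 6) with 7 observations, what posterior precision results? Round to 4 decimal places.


Flat prior means prior precision is 0.
Posterior precision = n / sigma^2 = 7/6 = 1.1667

1.1667


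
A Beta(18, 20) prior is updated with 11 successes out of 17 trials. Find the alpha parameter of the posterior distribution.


In the Beta-Binomial conjugate update:
alpha_post = alpha_prior + successes
= 18 + 11
= 29

29


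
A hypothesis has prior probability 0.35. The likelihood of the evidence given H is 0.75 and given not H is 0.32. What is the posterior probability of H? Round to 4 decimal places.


Using Bayes' theorem:
P(E) = 0.35 * 0.75 + 0.65 * 0.32
P(E) = 0.4705
P(H|E) = (0.35 * 0.75) / 0.4705 = 0.5579

0.5579


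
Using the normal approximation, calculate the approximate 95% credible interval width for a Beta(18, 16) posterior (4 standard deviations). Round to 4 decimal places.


Var(Beta) = 18*16/(34^2 * 35) = 0.0071
SD = 0.0844
Width ~ 4*SD = 0.3375

0.3375


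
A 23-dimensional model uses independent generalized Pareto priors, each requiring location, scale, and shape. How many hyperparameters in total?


Per parameter: 3 (location, scale, and shape).
Total = 23 * 3 = 69

69


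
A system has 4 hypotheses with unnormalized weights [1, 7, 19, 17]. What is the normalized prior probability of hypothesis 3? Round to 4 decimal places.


The normalized prior is the weight divided by the total.
Total weight = 44
P(H3) = 19 / 44 = 0.4318

0.4318


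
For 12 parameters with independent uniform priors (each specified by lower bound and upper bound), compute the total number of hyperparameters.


A uniform prior has 2 hyperparameters per parameter.
Total = 12 * 2 = 24

24


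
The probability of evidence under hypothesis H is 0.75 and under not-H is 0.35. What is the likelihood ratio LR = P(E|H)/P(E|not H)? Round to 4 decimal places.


LR = 0.75 / 0.35
= 2.1429

2.1429


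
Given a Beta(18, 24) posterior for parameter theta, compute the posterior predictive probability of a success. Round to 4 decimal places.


For a Beta-Bernoulli model, the predictive probability is the mean:
P(success) = 18/(18+24) = 18/42 = 0.4286

0.4286


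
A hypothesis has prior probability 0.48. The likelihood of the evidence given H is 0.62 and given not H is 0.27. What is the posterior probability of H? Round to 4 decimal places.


Using Bayes' theorem:
P(E) = 0.48 * 0.62 + 0.52 * 0.27
P(E) = 0.438
P(H|E) = (0.48 * 0.62) / 0.438 = 0.6795

0.6795


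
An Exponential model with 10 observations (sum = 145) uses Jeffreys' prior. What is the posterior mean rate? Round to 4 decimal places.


Posterior Gamma(10, 145)
E[lambda] = 10/145 = 0.069

0.069


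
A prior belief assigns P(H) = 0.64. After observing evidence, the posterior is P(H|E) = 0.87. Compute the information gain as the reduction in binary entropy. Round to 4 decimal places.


H(prior) = -0.64*log2(0.64) - 0.36*log2(0.36)
= 0.9427
H(post) = -0.87*log2(0.87) - 0.13*log2(0.13)
= 0.5574
IG = 0.9427 - 0.5574 = 0.3852

0.3852


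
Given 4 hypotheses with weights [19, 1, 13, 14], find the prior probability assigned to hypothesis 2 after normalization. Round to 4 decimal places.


To normalize, divide each weight by the sum of all weights.
Sum = 47
Prior(H2) = 1/47 = 0.0213

0.0213


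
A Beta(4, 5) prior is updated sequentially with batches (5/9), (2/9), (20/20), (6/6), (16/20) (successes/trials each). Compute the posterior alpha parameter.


Sequential conjugate updating is equivalent to a single batch update.
Total successes across all batches = 49
alpha_posterior = alpha_prior + total_successes = 4 + 49
= 53

53


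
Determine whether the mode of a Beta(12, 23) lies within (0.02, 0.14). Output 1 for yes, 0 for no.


First find the mode: (a-1)/(a+b-2) = 0.3333
Is 0.3333 in (0.02, 0.14)? 0

0


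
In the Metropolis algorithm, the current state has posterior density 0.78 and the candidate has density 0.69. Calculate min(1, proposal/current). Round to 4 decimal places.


Ratio = 0.69/0.78 = 0.8846
Acceptance probability = min(1, 0.8846)
= 0.8846

0.8846


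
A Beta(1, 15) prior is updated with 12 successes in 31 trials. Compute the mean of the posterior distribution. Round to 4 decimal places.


After update: Beta(13, 34)
Mean = 13 / (13 + 34) = 13 / 47
= 0.2766

0.2766


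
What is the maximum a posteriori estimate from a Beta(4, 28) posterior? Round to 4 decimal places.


The MAP estimate equals the mode of the distribution.
Mode of Beta(a,b) = (a-1)/(a+b-2)
= 3/30
= 0.1

0.1


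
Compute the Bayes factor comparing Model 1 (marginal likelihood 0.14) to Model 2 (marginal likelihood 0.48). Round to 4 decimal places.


BF12 = marginal likelihood of M1 / marginal likelihood of M2
= 0.14/0.48
= 0.2917

0.2917


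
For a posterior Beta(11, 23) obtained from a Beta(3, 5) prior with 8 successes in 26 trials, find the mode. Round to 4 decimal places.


Mode = (alpha - 1) / (alpha + beta - 2)
= 10 / 32
= 0.3125

0.3125


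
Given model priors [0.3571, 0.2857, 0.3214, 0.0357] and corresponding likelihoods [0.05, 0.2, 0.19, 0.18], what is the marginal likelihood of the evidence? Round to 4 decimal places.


P(E) = sum_i P(M_i) P(E|M_i)
= 0.0179 + 0.0571 + 0.0611 + 0.0064
= 0.1425

0.1425


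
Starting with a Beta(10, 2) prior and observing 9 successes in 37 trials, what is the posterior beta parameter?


Posterior beta = prior beta + failures
Failures = 37 - 9 = 28
beta_post = 2 + 28 = 30

30


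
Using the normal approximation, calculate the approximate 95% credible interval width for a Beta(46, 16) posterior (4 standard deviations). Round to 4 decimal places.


Var(Beta) = 46*16/(62^2 * 63) = 0.003
SD = 0.0551
Width ~ 4*SD = 0.2205

0.2205


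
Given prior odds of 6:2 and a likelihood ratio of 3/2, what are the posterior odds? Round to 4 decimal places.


Posterior odds = prior odds * LR
Prior odds = 6/2 = 3.0
LR = 3/2 = 1.5
Posterior odds = 3.0 * 1.5 = 4.5

4.5


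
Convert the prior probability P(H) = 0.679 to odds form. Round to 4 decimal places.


P(not H) = 1 - 0.679 = 0.321
Odds = 0.679 / 0.321 = 2.1153

2.1153


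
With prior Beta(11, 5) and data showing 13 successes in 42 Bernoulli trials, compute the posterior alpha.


Conjugate update: alpha_posterior = alpha_prior + k
= 11 + 13 = 24

24


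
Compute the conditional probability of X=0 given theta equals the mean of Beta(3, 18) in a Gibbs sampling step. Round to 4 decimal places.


Mean of Beta(3, 18) = 0.1429
P(X=0 | theta=0.1429) = 0.8571

0.8571


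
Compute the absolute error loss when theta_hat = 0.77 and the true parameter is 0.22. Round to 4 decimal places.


L = |theta_hat - theta_true|
= |0.77 - 0.22| = 0.55

0.55


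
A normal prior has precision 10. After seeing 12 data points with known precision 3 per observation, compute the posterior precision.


In the conjugate normal model, precisions add:
tau_posterior = tau_prior + n * tau_data
= 10 + 12*3 = 46

46


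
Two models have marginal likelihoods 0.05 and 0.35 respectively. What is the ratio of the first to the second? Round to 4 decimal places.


Evidence ratio = 0.05 / 0.35
= 0.1429

0.1429


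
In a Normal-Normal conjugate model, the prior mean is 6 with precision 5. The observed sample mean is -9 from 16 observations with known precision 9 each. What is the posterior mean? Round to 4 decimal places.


Posterior precision = tau0 + n*tau = 5 + 16*9 = 149
Posterior mean = (tau0*mu0 + n*tau*xbar) / posterior_precision
= (5*6 + 16*9*-9) / 149
= -1266 / 149 = -8.4966

-8.4966


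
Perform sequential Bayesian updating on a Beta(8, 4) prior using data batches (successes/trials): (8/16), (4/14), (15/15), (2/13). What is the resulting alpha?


Accumulate successes: 29
Posterior alpha = prior alpha + sum of successes
= 8 + 29 = 37

37


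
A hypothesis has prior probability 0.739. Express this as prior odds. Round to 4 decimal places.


Odds = P(H) / P(not H) = 0.739 / 0.261
= 2.8314

2.8314


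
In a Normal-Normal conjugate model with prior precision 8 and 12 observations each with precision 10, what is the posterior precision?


Posterior precision = prior precision + n * observation precision
= 8 + 12 * 10
= 8 + 120 = 128

128


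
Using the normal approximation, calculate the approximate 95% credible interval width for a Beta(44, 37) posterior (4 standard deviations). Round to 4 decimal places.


Var(Beta) = 44*37/(81^2 * 82) = 0.003
SD = 0.055
Width ~ 4*SD = 0.22

0.22


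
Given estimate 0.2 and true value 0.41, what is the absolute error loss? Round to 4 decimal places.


Absolute error = |estimate - true|
= |-0.21| = 0.21

0.21


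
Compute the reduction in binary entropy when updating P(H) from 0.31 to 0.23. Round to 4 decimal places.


H_before = -p*log2(p) - (1-p)*log2(1-p) for p=0.31: 0.8932
H_after for p=0.23: 0.778
Reduction = 0.8932 - 0.778 = 0.1152

0.1152


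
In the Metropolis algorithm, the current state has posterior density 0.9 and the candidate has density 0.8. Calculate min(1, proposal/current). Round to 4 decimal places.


Ratio = 0.8/0.9 = 0.8889
Acceptance probability = min(1, 0.8889)
= 0.8889

0.8889


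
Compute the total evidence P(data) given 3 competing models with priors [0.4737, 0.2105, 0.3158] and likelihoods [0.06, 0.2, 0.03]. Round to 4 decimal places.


Marginal likelihood = sum P(model_i) * P(data|model_i)
Model 1: 0.4737 * 0.06 = 0.0284
Model 2: 0.2105 * 0.2 = 0.0421
Model 3: 0.3158 * 0.03 = 0.0095
Total = 0.08

0.08


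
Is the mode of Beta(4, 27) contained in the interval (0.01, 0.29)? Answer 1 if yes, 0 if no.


Mode = (a-1)/(a+b-2) = 3/29 = 0.1034
Interval: (0.01, 0.29)
Contains mode? 1

1


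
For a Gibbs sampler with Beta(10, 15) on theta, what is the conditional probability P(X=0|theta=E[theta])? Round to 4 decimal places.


E[theta] = 10/(10+15) = 0.4
P(X=0|theta) = 1 - theta = 0.6

0.6


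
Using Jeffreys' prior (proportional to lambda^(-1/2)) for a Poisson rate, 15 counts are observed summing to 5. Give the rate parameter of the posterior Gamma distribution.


Conjugate update: Gamma(prior_shape + S, prior_rate + n).
Prior shape = 0.5, prior rate = 0.
Posterior rate = 0 + n = 15

15.0


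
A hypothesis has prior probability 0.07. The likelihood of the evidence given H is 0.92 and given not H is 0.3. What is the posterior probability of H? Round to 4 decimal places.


Using Bayes' theorem:
P(E) = 0.07 * 0.92 + 0.93 * 0.3
P(E) = 0.3434
P(H|E) = (0.07 * 0.92) / 0.3434 = 0.1875

0.1875


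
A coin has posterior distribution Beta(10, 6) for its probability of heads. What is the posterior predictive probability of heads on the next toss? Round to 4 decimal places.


Posterior predictive = E[theta] = alpha/(alpha+beta)
= 10/16
= 0.625

0.625


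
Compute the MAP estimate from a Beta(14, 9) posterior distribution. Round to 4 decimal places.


MAP = mode of Beta distribution
= (alpha - 1)/(alpha + beta - 2)
= (14-1)/(14+9-2)
= 13/21 = 0.619

0.619


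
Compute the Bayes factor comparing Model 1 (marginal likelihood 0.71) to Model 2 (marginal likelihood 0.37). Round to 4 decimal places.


BF12 = marginal likelihood of M1 / marginal likelihood of M2
= 0.71/0.37
= 1.9189

1.9189


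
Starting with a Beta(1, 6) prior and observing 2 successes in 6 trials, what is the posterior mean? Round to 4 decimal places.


Posterior parameters: alpha = 1 + 2 = 3
beta = 6 + 4 = 10
Posterior mean = alpha / (alpha + beta) = 3 / 13
= 0.2308

0.2308


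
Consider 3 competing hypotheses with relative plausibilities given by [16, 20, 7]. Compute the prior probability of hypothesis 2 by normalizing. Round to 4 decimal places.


Sum of weights = 16 + 20 + 7 = 43
Normalized prior for H2 = 20 / 43
= 0.4651

0.4651


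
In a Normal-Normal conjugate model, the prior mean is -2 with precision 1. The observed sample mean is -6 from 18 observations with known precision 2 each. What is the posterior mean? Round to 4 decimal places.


Posterior precision = tau0 + n*tau = 1 + 18*2 = 37
Posterior mean = (tau0*mu0 + n*tau*xbar) / posterior_precision
= (1*-2 + 18*2*-6) / 37
= -218 / 37 = -5.8919

-5.8919


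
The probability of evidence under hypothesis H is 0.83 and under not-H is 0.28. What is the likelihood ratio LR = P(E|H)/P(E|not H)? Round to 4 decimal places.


LR = 0.83 / 0.28
= 2.9643

2.9643


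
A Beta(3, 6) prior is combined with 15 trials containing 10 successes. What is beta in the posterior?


In conjugate updating:
beta_posterior = beta_prior + (n - k)
= 6 + (15 - 10)
= 6 + 5 = 11

11


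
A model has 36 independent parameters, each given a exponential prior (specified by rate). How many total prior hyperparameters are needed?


Each exponential prior needs 1 hyperparameter (rate).
Total = 1 * 36 = 36

36


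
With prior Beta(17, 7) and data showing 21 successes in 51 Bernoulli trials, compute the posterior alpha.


Conjugate update: alpha_posterior = alpha_prior + k
= 17 + 21 = 38

38


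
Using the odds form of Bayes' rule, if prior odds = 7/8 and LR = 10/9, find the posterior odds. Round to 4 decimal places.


Bayes' rule in odds form: posterior odds = prior odds * LR
= (7 * 10) / (8 * 9)
= 70/72 = 0.9722

0.9722


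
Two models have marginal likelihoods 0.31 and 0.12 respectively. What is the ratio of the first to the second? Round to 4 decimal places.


Evidence ratio = 0.31 / 0.12
= 2.5833

2.5833


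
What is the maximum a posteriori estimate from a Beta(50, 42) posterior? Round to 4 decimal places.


The MAP estimate equals the mode of the distribution.
Mode of Beta(a,b) = (a-1)/(a+b-2)
= 49/90
= 0.5444

0.5444


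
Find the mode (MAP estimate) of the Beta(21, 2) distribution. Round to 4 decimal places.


For Beta(a,b) with a,b > 1:
Mode = (a-1)/(a+b-2) = (21-1)/(23-2)
= 20/21 = 0.9524

0.9524


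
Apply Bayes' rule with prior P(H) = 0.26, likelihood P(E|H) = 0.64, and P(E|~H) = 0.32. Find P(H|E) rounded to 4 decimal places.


Step 1: Compute marginal P(E) = P(E|H)P(H) + P(E|~H)P(~H)
= 0.64*0.26 + 0.32*0.74 = 0.4032
Step 2: P(H|E) = P(E|H)P(H)/P(E) = 0.1664/0.4032
= 0.4127

0.4127


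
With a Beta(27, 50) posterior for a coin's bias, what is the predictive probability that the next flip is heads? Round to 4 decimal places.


The predictive probability equals the posterior mean.
P(next = heads) = alpha / (alpha + beta)
= 27 / 77 = 0.3506

0.3506


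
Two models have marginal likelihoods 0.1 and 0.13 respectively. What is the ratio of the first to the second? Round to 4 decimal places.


Evidence ratio = 0.1 / 0.13
= 0.7692

0.7692


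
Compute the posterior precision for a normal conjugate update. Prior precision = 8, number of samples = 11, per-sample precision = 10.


tau_post = tau_0 + n * tau
= 8 + 11 * 10 = 118

118


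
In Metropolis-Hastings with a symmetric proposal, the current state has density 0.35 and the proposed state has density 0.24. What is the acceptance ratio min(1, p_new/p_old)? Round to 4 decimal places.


Ratio = p_new / p_old = 0.24 / 0.35 = 0.6857
Acceptance = min(1, 0.6857) = 0.6857

0.6857


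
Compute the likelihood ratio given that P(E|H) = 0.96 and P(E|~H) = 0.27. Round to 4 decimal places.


LR = P(E|H) / P(E|~H)
= 0.96 / 0.27 = 3.5556

3.5556


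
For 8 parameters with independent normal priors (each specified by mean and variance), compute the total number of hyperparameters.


A normal prior has 2 hyperparameters per parameter.
Total = 8 * 2 = 16

16


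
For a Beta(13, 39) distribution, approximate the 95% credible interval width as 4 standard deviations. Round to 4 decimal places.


Variance of Beta(a,b) = ab / ((a+b)^2 * (a+b+1))
= 13*39 / ((52)^2 * 53)
= 0.0035
SD = sqrt(0.0035) = 0.0595
Width = 4 * SD = 0.2379

0.2379


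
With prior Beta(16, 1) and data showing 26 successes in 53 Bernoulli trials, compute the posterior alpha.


Conjugate update: alpha_posterior = alpha_prior + k
= 16 + 26 = 42

42


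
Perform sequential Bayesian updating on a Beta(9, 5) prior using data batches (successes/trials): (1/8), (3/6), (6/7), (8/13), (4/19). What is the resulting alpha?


Accumulate successes: 22
Posterior alpha = prior alpha + sum of successes
= 9 + 22 = 31

31


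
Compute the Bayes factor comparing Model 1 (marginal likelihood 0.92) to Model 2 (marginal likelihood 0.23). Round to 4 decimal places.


BF12 = marginal likelihood of M1 / marginal likelihood of M2
= 0.92/0.23
= 4.0

4.0


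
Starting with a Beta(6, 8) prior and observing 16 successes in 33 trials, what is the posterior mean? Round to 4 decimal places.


Posterior parameters: alpha = 6 + 16 = 22
beta = 8 + 17 = 25
Posterior mean = alpha / (alpha + beta) = 22 / 47
= 0.4681

0.4681


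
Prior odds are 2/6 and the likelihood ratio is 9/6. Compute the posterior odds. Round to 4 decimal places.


Posterior odds = prior odds * likelihood ratio
= (2/6) * (9/6)
= 18 / 36
= 0.5

0.5


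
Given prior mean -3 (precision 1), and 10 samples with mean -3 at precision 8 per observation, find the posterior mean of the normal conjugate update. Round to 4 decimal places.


The posterior mean is a precision-weighted average of prior and data.
Post. prec. = 1 + 80 = 81
Post. mean = (-3 + -240)/81 = -243/81 = -3.0

-3.0


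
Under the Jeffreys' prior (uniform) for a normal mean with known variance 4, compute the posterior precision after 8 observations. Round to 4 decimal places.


Prior precision = 0 (flat prior).
Post. prec. = 0 + n/var = 8/4 = 2.0

2.0


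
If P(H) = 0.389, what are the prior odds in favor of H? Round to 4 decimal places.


Prior odds = P(H) / (1 - P(H))
= 0.389 / 0.611
= 0.6367

0.6367


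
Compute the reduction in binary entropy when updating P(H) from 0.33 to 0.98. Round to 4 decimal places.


H_before = -p*log2(p) - (1-p)*log2(1-p) for p=0.33: 0.9149
H_after for p=0.98: 0.1414
Reduction = 0.9149 - 0.1414 = 0.7735

0.7735


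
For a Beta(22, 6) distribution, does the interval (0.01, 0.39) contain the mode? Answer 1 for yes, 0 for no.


Mode of Beta(a,b) = (a-1)/(a+b-2)
= (22-1)/(22+6-2) = 0.8077
Check: 0.01 <= 0.8077 <= 0.39?
Result: 0

0


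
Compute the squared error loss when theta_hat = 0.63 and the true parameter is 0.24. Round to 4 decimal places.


L = (theta_hat - theta_true)^2
= (0.63 - 0.24)^2
= 0.39^2 = 0.1521

0.1521


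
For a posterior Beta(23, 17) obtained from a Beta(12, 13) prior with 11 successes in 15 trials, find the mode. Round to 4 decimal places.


Mode = (alpha - 1) / (alpha + beta - 2)
= 22 / 38
= 0.5789

0.5789


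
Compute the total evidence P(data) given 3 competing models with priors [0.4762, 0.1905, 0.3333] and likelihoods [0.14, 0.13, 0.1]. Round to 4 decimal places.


Marginal likelihood = sum P(model_i) * P(data|model_i)
Model 1: 0.4762 * 0.14 = 0.0667
Model 2: 0.1905 * 0.13 = 0.0248
Model 3: 0.3333 * 0.1 = 0.0333
Total = 0.1248

0.1248


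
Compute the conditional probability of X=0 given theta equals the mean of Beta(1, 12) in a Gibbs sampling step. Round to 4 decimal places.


Mean of Beta(1, 12) = 0.0769
P(X=0 | theta=0.0769) = 0.9231

0.9231


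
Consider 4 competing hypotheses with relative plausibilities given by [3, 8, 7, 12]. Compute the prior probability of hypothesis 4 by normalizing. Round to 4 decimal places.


Sum of weights = 3 + 8 + 7 + 12 = 30
Normalized prior for H4 = 12 / 30
= 0.4

0.4


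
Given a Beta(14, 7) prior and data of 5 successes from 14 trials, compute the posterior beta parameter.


Number of failures = 14 - 5 = 9
Posterior beta = 7 + 9 = 16

16


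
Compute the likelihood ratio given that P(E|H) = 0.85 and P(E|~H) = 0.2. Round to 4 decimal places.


LR = P(E|H) / P(E|~H)
= 0.85 / 0.2 = 4.25

4.25


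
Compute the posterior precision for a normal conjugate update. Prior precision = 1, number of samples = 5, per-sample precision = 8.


tau_post = tau_0 + n * tau
= 1 + 5 * 8 = 41

41


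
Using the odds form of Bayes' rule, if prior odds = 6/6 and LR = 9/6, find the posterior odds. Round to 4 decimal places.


Bayes' rule in odds form: posterior odds = prior odds * LR
= (6 * 9) / (6 * 6)
= 54/36 = 1.5

1.5


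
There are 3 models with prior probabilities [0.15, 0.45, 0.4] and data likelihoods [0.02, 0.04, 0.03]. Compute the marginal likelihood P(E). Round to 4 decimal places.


P(E) = sum over models of P(M_i) * P(E|M_i)
= 0.15*0.02 + 0.45*0.04 + 0.4*0.03
= 0.033

0.033


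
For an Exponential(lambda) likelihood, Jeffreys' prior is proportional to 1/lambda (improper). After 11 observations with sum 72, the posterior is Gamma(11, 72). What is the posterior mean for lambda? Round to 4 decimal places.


Posterior = Gamma(n, sum_x) = Gamma(11, 72)
Posterior mean = shape/rate = 11/72
= 0.1528

0.1528


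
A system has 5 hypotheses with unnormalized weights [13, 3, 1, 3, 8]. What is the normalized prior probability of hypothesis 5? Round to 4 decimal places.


The normalized prior is the weight divided by the total.
Total weight = 28
P(H5) = 8 / 28 = 0.2857

0.2857


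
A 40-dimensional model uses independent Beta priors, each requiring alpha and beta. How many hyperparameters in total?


Per parameter: 2 (alpha and beta).
Total = 40 * 2 = 80

80


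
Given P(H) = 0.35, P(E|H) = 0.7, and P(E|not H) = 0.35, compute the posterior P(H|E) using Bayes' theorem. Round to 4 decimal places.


By Bayes' theorem: P(H|E) = P(E|H)*P(H) / P(E)
P(E) = P(E|H)*P(H) + P(E|not H)*P(not H)
P(E) = 0.7*0.35 + 0.35*0.65 = 0.4725
P(H|E) = 0.7*0.35 / 0.4725 = 0.5185

0.5185


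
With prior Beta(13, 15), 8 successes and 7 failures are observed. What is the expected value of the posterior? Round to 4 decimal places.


Posterior = Beta(21, 22)
E[theta] = alpha/(alpha+beta)
= 21/43 = 0.4884

0.4884


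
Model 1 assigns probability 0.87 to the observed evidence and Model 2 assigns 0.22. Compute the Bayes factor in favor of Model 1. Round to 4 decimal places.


BF = P(data|M1) / P(data|M2)
= 0.87 / 0.22 = 3.9545

3.9545


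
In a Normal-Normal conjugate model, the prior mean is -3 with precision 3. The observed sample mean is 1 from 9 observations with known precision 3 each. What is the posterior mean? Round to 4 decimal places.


Posterior precision = tau0 + n*tau = 3 + 9*3 = 30
Posterior mean = (tau0*mu0 + n*tau*xbar) / posterior_precision
= (3*-3 + 9*3*1) / 30
= 18 / 30 = 0.6

0.6


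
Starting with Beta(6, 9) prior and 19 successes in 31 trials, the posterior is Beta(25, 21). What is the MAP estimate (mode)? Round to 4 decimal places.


The mode of Beta(a, b) when a > 1 and b > 1 is (a-1)/(a+b-2)
= (25 - 1) / (25 + 21 - 2)
= 24 / 44
= 0.5455

0.5455


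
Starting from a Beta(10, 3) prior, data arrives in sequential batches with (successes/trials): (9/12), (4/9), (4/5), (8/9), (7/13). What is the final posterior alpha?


In sequential Bayesian updating, we sum all successes.
Total successes = 32
Final alpha = 10 + 32 = 42

42


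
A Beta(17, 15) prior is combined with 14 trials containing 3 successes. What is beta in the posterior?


In conjugate updating:
beta_posterior = beta_prior + (n - k)
= 15 + (14 - 3)
= 15 + 11 = 26

26


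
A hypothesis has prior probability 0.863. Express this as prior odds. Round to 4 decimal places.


Odds = P(H) / P(not H) = 0.863 / 0.137
= 6.2993

6.2993


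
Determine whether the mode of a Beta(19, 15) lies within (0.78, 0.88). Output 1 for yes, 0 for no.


First find the mode: (a-1)/(a+b-2) = 0.5625
Is 0.5625 in (0.78, 0.88)? 0

0


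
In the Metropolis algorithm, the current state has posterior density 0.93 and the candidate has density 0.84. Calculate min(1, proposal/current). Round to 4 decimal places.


Ratio = 0.84/0.93 = 0.9032
Acceptance probability = min(1, 0.9032)
= 0.9032

0.9032


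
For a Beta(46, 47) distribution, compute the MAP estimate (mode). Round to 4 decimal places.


MAP = mode = (a-1)/(a+b-2)
= (46-1)/(46+47-2)
= 45/91 = 0.4945

0.4945


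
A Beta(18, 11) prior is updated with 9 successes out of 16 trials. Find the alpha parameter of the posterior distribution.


In the Beta-Binomial conjugate update:
alpha_post = alpha_prior + successes
= 18 + 9
= 27

27


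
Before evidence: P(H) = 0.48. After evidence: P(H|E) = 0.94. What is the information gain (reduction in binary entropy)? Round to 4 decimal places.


Prior entropy = 0.9988
Posterior entropy = 0.3274
Information gain = 0.9988 - 0.3274 = 0.6714

0.6714


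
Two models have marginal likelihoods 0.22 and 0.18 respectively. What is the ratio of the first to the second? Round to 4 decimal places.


Evidence ratio = 0.22 / 0.18
= 1.2222

1.2222


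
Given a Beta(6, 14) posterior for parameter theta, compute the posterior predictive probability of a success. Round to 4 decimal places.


For a Beta-Bernoulli model, the predictive probability is the mean:
P(success) = 6/(6+14) = 6/20 = 0.3

0.3


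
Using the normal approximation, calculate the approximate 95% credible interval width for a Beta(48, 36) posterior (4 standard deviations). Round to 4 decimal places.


Var(Beta) = 48*36/(84^2 * 85) = 0.0029
SD = 0.0537
Width ~ 4*SD = 0.2147

0.2147


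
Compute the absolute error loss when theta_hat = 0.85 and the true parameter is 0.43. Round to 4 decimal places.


L = |theta_hat - theta_true|
= |0.85 - 0.43| = 0.42

0.42


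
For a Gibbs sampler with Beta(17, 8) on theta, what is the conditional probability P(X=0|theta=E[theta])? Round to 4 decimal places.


E[theta] = 17/(17+8) = 0.68
P(X=0|theta) = 1 - theta = 0.32

0.32


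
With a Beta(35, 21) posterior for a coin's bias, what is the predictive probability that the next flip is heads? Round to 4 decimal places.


The predictive probability equals the posterior mean.
P(next = heads) = alpha / (alpha + beta)
= 35 / 56 = 0.625

0.625


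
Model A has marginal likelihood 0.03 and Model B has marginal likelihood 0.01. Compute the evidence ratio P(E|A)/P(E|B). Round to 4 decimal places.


Evidence ratio = P(E|A) / P(E|B)
= 0.03 / 0.01
= 3.0

3.0


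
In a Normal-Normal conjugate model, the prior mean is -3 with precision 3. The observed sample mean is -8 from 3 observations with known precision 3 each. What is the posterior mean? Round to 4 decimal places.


Posterior precision = tau0 + n*tau = 3 + 3*3 = 12
Posterior mean = (tau0*mu0 + n*tau*xbar) / posterior_precision
= (3*-3 + 3*3*-8) / 12
= -81 / 12 = -6.75

-6.75


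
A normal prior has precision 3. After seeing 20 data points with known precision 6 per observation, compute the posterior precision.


In the conjugate normal model, precisions add:
tau_posterior = tau_prior + n * tau_data
= 3 + 20*6 = 123

123


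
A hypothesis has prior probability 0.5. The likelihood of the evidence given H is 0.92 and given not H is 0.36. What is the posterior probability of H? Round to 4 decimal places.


Using Bayes' theorem:
P(E) = 0.5 * 0.92 + 0.5 * 0.36
P(E) = 0.64
P(H|E) = (0.5 * 0.92) / 0.64 = 0.7188

0.7188


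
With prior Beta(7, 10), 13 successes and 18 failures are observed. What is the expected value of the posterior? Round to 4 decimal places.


Posterior = Beta(20, 28)
E[theta] = alpha/(alpha+beta)
= 20/48 = 0.4167

0.4167


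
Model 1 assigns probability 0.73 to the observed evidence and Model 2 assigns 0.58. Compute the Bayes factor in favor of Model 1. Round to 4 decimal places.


BF = P(data|M1) / P(data|M2)
= 0.73 / 0.58 = 1.2586

1.2586


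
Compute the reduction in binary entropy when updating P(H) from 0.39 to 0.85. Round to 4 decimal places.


H_before = -p*log2(p) - (1-p)*log2(1-p) for p=0.39: 0.9648
H_after for p=0.85: 0.6098
Reduction = 0.9648 - 0.6098 = 0.355

0.355


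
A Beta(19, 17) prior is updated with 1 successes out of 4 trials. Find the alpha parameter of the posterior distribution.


In the Beta-Binomial conjugate update:
alpha_post = alpha_prior + successes
= 19 + 1
= 20

20


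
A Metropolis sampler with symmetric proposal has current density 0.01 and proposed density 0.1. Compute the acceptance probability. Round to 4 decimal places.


For symmetric proposals, acceptance = min(1, pi(x*)/pi(x))
= min(1, 0.1/0.01)
= min(1, 10.0) = 1.0

1.0


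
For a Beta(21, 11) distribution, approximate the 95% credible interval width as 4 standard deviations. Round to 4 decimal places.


Variance of Beta(a,b) = ab / ((a+b)^2 * (a+b+1))
= 21*11 / ((32)^2 * 33)
= 0.0068
SD = sqrt(0.0068) = 0.0827
Width = 4 * SD = 0.3307

0.3307


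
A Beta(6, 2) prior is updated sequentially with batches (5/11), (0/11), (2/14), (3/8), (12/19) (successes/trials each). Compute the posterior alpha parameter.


Sequential conjugate updating is equivalent to a single batch update.
Total successes across all batches = 22
alpha_posterior = alpha_prior + total_successes = 6 + 22
= 28

28


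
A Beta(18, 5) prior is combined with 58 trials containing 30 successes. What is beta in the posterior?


In conjugate updating:
beta_posterior = beta_prior + (n - k)
= 5 + (58 - 30)
= 5 + 28 = 33

33


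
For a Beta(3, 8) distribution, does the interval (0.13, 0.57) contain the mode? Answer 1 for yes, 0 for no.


Mode of Beta(a,b) = (a-1)/(a+b-2)
= (3-1)/(3+8-2) = 0.2222
Check: 0.13 <= 0.2222 <= 0.57?
Result: 1

1


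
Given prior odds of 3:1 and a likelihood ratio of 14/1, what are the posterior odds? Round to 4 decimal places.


Posterior odds = prior odds * LR
Prior odds = 3/1 = 3.0
LR = 14/1 = 14.0
Posterior odds = 3.0 * 14.0 = 42.0

42.0


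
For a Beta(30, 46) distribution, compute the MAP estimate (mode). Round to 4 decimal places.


MAP = mode = (a-1)/(a+b-2)
= (30-1)/(30+46-2)
= 29/74 = 0.3919

0.3919


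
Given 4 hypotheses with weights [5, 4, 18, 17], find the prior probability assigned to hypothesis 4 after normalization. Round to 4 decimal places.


To normalize, divide each weight by the sum of all weights.
Sum = 44
Prior(H4) = 17/44 = 0.3864

0.3864


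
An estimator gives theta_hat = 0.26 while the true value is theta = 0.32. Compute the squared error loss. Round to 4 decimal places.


The squared error loss is (theta_hat - theta)^2
= (0.26 - 0.32)^2
= (-0.06)^2 = 0.0036

0.0036


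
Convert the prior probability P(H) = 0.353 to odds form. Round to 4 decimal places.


P(not H) = 1 - 0.353 = 0.647
Odds = 0.353 / 0.647 = 0.5456

0.5456


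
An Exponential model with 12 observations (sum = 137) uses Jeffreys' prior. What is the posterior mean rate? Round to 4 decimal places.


Posterior Gamma(12, 137)
E[lambda] = 12/137 = 0.0876

0.0876


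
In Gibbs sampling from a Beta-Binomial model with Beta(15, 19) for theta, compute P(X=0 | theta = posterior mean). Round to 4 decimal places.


Posterior mean = alpha/(alpha+beta) = 15/34 = 0.4412
P(X=0|theta=mean) = 1 - theta = 0.5588

0.5588


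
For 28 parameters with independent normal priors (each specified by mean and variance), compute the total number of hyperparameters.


A normal prior has 2 hyperparameters per parameter.
Total = 28 * 2 = 56

56


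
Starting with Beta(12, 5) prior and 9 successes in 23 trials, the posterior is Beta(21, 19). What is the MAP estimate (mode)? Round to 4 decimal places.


The mode of Beta(a, b) when a > 1 and b > 1 is (a-1)/(a+b-2)
= (21 - 1) / (21 + 19 - 2)
= 20 / 38
= 0.5263

0.5263


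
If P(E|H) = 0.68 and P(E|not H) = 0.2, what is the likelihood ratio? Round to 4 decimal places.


Likelihood ratio = P(E|H) / P(E|not H)
= 0.68 / 0.2
= 3.4

3.4


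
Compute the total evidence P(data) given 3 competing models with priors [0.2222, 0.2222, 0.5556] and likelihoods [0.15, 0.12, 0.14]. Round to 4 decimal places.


Marginal likelihood = sum P(model_i) * P(data|model_i)
Model 1: 0.2222 * 0.15 = 0.0333
Model 2: 0.2222 * 0.12 = 0.0267
Model 3: 0.5556 * 0.14 = 0.0778
Total = 0.1378

0.1378


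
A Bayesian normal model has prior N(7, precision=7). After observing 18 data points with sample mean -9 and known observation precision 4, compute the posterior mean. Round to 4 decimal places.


Posterior mean = (prior_precision * prior_mean + n * data_precision * data_mean) / (prior_precision + n * data_precision)
Numerator = 7*7 + 18*4*-9 = -599
Denominator = 7 + 18*4 = 79
Posterior mean = -7.5823

-7.5823


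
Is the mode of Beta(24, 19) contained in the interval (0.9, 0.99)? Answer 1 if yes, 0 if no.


Mode = (a-1)/(a+b-2) = 23/41 = 0.561
Interval: (0.9, 0.99)
Contains mode? 0

0


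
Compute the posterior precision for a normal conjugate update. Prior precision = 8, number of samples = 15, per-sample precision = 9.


tau_post = tau_0 + n * tau
= 8 + 15 * 9 = 143

143


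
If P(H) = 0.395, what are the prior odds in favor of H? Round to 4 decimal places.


Prior odds = P(H) / (1 - P(H))
= 0.395 / 0.605
= 0.6529

0.6529


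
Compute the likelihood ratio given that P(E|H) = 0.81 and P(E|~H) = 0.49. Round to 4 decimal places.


LR = P(E|H) / P(E|~H)
= 0.81 / 0.49 = 1.6531

1.6531


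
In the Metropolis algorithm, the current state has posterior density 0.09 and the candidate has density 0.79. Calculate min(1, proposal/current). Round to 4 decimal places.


Ratio = 0.79/0.09 = 8.7778
Acceptance probability = min(1, 8.7778)
= 1.0

1.0


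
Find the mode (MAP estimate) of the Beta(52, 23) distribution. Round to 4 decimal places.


For Beta(a,b) with a,b > 1:
Mode = (a-1)/(a+b-2) = (52-1)/(75-2)
= 51/73 = 0.6986

0.6986


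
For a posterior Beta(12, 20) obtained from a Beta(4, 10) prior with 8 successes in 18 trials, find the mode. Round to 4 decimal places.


Mode = (alpha - 1) / (alpha + beta - 2)
= 11 / 30
= 0.3667

0.3667


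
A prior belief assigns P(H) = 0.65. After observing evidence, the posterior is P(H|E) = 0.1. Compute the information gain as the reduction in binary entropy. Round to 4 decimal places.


H(prior) = -0.65*log2(0.65) - 0.35*log2(0.35)
= 0.9341
H(post) = -0.1*log2(0.1) - 0.9*log2(0.9)
= 0.469
IG = 0.9341 - 0.469 = 0.4651

0.4651


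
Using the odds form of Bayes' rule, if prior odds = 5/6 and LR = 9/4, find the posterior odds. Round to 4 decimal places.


Bayes' rule in odds form: posterior odds = prior odds * LR
= (5 * 9) / (6 * 4)
= 45/24 = 1.875

1.875


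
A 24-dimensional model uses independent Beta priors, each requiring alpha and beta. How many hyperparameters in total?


Per parameter: 2 (alpha and beta).
Total = 24 * 2 = 48

48


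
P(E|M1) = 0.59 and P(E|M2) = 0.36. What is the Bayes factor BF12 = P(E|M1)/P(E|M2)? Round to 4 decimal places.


Bayes factor BF12 = P(E|M1) / P(E|M2)
= 0.59 / 0.36
= 1.6389

1.6389


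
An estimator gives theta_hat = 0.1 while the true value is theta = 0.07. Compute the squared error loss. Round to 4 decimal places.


The squared error loss is (theta_hat - theta)^2
= (0.1 - 0.07)^2
= (0.03)^2 = 0.0009

0.0009


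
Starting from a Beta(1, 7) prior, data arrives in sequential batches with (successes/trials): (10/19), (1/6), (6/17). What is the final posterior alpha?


In sequential Bayesian updating, we sum all successes.
Total successes = 17
Final alpha = 1 + 17 = 18

18


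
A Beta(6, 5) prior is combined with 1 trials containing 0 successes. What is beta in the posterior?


In conjugate updating:
beta_posterior = beta_prior + (n - k)
= 5 + (1 - 0)
= 5 + 1 = 6

6


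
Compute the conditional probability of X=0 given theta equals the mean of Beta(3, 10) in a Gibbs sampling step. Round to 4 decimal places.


Mean of Beta(3, 10) = 0.2308
P(X=0 | theta=0.2308) = 0.7692

0.7692


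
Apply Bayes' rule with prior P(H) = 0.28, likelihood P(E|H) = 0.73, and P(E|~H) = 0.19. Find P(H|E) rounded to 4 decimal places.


Step 1: Compute marginal P(E) = P(E|H)P(H) + P(E|~H)P(~H)
= 0.73*0.28 + 0.19*0.72 = 0.3412
Step 2: P(H|E) = P(E|H)P(H)/P(E) = 0.2044/0.3412
= 0.5991

0.5991


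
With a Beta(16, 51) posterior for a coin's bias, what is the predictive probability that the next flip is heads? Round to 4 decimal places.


The predictive probability equals the posterior mean.
P(next = heads) = alpha / (alpha + beta)
= 16 / 67 = 0.2388

0.2388


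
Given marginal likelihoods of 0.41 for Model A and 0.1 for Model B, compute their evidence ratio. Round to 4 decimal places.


Ratio = ML(A) / ML(B) = 0.41/0.1
= 4.1

4.1


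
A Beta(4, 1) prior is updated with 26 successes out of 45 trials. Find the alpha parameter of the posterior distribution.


In the Beta-Binomial conjugate update:
alpha_post = alpha_prior + successes
= 4 + 26
= 30

30


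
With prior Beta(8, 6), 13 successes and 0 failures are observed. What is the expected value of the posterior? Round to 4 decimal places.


Posterior = Beta(21, 6)
E[theta] = alpha/(alpha+beta)
= 21/27 = 0.7778

0.7778


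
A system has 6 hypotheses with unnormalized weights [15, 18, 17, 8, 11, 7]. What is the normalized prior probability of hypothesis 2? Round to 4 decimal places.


The normalized prior is the weight divided by the total.
Total weight = 76
P(H2) = 18 / 76 = 0.2368

0.2368


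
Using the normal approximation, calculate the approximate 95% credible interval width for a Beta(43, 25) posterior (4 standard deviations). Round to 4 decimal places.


Var(Beta) = 43*25/(68^2 * 69) = 0.0034
SD = 0.058
Width ~ 4*SD = 0.2322

0.2322


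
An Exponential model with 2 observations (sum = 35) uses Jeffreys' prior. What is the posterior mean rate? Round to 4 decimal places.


Posterior Gamma(2, 35)
E[lambda] = 2/35 = 0.0571

0.0571


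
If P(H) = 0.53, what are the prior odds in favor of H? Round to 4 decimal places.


Prior odds = P(H) / (1 - P(H))
= 0.53 / 0.47
= 1.1277

1.1277


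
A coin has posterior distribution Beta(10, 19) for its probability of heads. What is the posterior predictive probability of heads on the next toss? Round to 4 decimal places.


Posterior predictive = E[theta] = alpha/(alpha+beta)
= 10/29
= 0.3448

0.3448


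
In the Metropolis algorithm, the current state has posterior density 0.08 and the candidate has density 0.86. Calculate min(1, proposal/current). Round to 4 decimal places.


Ratio = 0.86/0.08 = 10.75
Acceptance probability = min(1, 10.75)
= 1.0

1.0


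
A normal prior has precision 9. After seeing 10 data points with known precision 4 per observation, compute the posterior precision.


In the conjugate normal model, precisions add:
tau_posterior = tau_prior + n * tau_data
= 9 + 10*4 = 49

49


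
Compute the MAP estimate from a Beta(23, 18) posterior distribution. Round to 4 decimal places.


MAP = mode of Beta distribution
= (alpha - 1)/(alpha + beta - 2)
= (23-1)/(23+18-2)
= 22/39 = 0.5641

0.5641
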